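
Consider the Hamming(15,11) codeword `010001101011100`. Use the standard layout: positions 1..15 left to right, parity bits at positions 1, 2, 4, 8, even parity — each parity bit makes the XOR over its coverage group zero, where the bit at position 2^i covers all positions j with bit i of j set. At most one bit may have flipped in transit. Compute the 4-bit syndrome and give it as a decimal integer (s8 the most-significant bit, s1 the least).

s1: b1⊕b3⊕b5⊕b7⊕b9⊕b11⊕b13⊕b15 = 0⊕0⊕0⊕1⊕1⊕1⊕1⊕0 = 0
s2: b2⊕b3⊕b6⊕b7⊕b10⊕b11⊕b14⊕b15 = 1⊕0⊕1⊕1⊕0⊕1⊕0⊕0 = 0
s4: b4⊕b5⊕b6⊕b7⊕b12⊕b13⊕b14⊕b15 = 0⊕0⊕1⊕1⊕1⊕1⊕0⊕0 = 0
s8: b8⊕b9⊕b10⊕b11⊕b12⊕b13⊕b14⊕b15 = 0⊕1⊕0⊕1⊕1⊕1⊕0⊕0 = 0
Syndrome (s8...s1) = 0000 → position 0 (no error).

0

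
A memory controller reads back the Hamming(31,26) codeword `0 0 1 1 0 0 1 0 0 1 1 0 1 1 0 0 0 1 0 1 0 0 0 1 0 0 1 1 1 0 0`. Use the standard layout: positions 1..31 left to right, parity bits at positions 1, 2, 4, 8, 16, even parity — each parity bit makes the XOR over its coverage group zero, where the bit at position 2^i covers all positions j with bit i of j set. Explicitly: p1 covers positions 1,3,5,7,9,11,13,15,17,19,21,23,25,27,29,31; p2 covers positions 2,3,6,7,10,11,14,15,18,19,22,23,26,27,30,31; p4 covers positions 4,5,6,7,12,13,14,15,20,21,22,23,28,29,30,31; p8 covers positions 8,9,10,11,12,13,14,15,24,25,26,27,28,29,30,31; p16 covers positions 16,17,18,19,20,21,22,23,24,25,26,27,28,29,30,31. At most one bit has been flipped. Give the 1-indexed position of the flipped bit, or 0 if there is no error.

6

s1: b1⊕b3⊕b5⊕b7⊕b9⊕b11⊕b13⊕b15⊕b17⊕b19⊕b21⊕b23⊕b25⊕b27⊕b29⊕b31 = 0⊕1⊕0⊕1⊕0⊕1⊕1⊕0⊕0⊕0⊕0⊕0⊕0⊕1⊕1⊕0 = 0
s2: b2⊕b3⊕b6⊕b7⊕b10⊕b11⊕b14⊕b15⊕b18⊕b19⊕b22⊕b23⊕b26⊕b27⊕b30⊕b31 = 0⊕1⊕0⊕1⊕1⊕1⊕1⊕0⊕1⊕0⊕0⊕0⊕0⊕1⊕0⊕0 = 1
s4: b4⊕b5⊕b6⊕b7⊕b12⊕b13⊕b14⊕b15⊕b20⊕b21⊕b22⊕b23⊕b28⊕b29⊕b30⊕b31 = 1⊕0⊕0⊕1⊕0⊕1⊕1⊕0⊕1⊕0⊕0⊕0⊕1⊕1⊕0⊕0 = 1
s8: b8⊕b9⊕b10⊕b11⊕b12⊕b13⊕b14⊕b15⊕b24⊕b25⊕b26⊕b27⊕b28⊕b29⊕b30⊕b31 = 0⊕0⊕1⊕1⊕0⊕1⊕1⊕0⊕1⊕0⊕0⊕1⊕1⊕1⊕0⊕0 = 0
s16: b16⊕b17⊕b18⊕b19⊕b20⊕b21⊕b22⊕b23⊕b24⊕b25⊕b26⊕b27⊕b28⊕b29⊕b30⊕b31 = 0⊕0⊕1⊕0⊕1⊕0⊕0⊕0⊕1⊕0⊕0⊕1⊕1⊕1⊕0⊕0 = 0
Syndrome (s16...s1) = 00110 → position 6.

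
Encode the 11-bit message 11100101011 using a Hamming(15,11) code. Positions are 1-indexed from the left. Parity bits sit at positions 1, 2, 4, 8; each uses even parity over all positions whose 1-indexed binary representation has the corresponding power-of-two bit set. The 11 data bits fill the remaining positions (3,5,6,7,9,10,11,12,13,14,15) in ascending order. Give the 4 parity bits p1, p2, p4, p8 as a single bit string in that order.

1110

Place data bits at non-power-of-two positions: b3=1, b5=1, b6=1, b7=0, b9=0, b10=1, b11=0, b12=1, b13=0, b14=1, b15=1.
p1 = XOR of data positions {3,5,7,9,11,13,15} = 1⊕1⊕0⊕0⊕0⊕0⊕1 = 1
p2 = XOR of data positions {3,6,7,10,11,14,15} = 1⊕1⊕0⊕1⊕0⊕1⊕1 = 1
p4 = XOR of data positions {5,6,7,12,13,14,15} = 1⊕1⊕0⊕1⊕0⊕1⊕1 = 1
p8 = XOR of data positions {9,10,11,12,13,14,15} = 0⊕1⊕0⊕1⊕0⊕1⊕1 = 0
Parity bits p1,p2,p4,p8 = 1110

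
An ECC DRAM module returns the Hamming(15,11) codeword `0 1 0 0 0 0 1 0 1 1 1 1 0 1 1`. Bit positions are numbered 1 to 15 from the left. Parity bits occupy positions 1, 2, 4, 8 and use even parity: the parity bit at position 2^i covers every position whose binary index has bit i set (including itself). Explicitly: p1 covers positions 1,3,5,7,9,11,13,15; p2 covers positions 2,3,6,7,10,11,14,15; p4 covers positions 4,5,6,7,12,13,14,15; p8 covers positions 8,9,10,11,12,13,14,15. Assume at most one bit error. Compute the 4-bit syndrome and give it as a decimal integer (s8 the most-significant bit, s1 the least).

0

s1: b1⊕b3⊕b5⊕b7⊕b9⊕b11⊕b13⊕b15 = 0⊕0⊕0⊕1⊕1⊕1⊕0⊕1 = 0
s2: b2⊕b3⊕b6⊕b7⊕b10⊕b11⊕b14⊕b15 = 1⊕0⊕0⊕1⊕1⊕1⊕1⊕1 = 0
s4: b4⊕b5⊕b6⊕b7⊕b12⊕b13⊕b14⊕b15 = 0⊕0⊕0⊕1⊕1⊕0⊕1⊕1 = 0
s8: b8⊕b9⊕b10⊕b11⊕b12⊕b13⊕b14⊕b15 = 0⊕1⊕1⊕1⊕1⊕0⊕1⊕1 = 0
Syndrome (s8...s1) = 0000 → position 0 (no error).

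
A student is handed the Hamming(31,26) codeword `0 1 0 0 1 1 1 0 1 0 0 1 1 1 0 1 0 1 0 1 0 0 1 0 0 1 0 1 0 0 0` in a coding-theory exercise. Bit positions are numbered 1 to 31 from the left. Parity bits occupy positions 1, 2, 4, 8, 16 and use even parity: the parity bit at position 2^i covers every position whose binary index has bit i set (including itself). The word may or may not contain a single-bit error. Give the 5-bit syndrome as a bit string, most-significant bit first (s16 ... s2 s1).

00111

s1: b1⊕b3⊕b5⊕b7⊕b9⊕b11⊕b13⊕b15⊕b17⊕b19⊕b21⊕b23⊕b25⊕b27⊕b29⊕b31 = 0⊕0⊕1⊕1⊕1⊕0⊕1⊕0⊕0⊕0⊕0⊕1⊕0⊕0⊕0⊕0 = 1
s2: b2⊕b3⊕b6⊕b7⊕b10⊕b11⊕b14⊕b15⊕b18⊕b19⊕b22⊕b23⊕b26⊕b27⊕b30⊕b31 = 1⊕0⊕1⊕1⊕0⊕0⊕1⊕0⊕1⊕0⊕0⊕1⊕1⊕0⊕0⊕0 = 1
s4: b4⊕b5⊕b6⊕b7⊕b12⊕b13⊕b14⊕b15⊕b20⊕b21⊕b22⊕b23⊕b28⊕b29⊕b30⊕b31 = 0⊕1⊕1⊕1⊕1⊕1⊕1⊕0⊕1⊕0⊕0⊕1⊕1⊕0⊕0⊕0 = 1
s8: b8⊕b9⊕b10⊕b11⊕b12⊕b13⊕b14⊕b15⊕b24⊕b25⊕b26⊕b27⊕b28⊕b29⊕b30⊕b31 = 0⊕1⊕0⊕0⊕1⊕1⊕1⊕0⊕0⊕0⊕1⊕0⊕1⊕0⊕0⊕0 = 0
s16: b16⊕b17⊕b18⊕b19⊕b20⊕b21⊕b22⊕b23⊕b24⊕b25⊕b26⊕b27⊕b28⊕b29⊕b30⊕b31 = 1⊕0⊕1⊕0⊕1⊕0⊕0⊕1⊕0⊕0⊕1⊕0⊕1⊕0⊕0⊕0 = 0
Syndrome (s16...s1) = 00111 → position 7.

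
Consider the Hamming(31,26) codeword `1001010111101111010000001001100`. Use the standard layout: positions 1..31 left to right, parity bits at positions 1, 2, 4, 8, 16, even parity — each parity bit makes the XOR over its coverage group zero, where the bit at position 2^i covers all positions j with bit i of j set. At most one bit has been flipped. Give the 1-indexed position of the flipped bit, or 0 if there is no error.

21

s1: b1⊕b3⊕b5⊕b7⊕b9⊕b11⊕b13⊕b15⊕b17⊕b19⊕b21⊕b23⊕b25⊕b27⊕b29⊕b31 = 1⊕0⊕0⊕0⊕1⊕1⊕1⊕1⊕0⊕0⊕0⊕0⊕1⊕0⊕1⊕0 = 1
s2: b2⊕b3⊕b6⊕b7⊕b10⊕b11⊕b14⊕b15⊕b18⊕b19⊕b22⊕b23⊕b26⊕b27⊕b30⊕b31 = 0⊕0⊕1⊕0⊕1⊕1⊕1⊕1⊕1⊕0⊕0⊕0⊕0⊕0⊕0⊕0 = 0
s4: b4⊕b5⊕b6⊕b7⊕b12⊕b13⊕b14⊕b15⊕b20⊕b21⊕b22⊕b23⊕b28⊕b29⊕b30⊕b31 = 1⊕0⊕1⊕0⊕0⊕1⊕1⊕1⊕0⊕0⊕0⊕0⊕1⊕1⊕0⊕0 = 1
s8: b8⊕b9⊕b10⊕b11⊕b12⊕b13⊕b14⊕b15⊕b24⊕b25⊕b26⊕b27⊕b28⊕b29⊕b30⊕b31 = 1⊕1⊕1⊕1⊕0⊕1⊕1⊕1⊕0⊕1⊕0⊕0⊕1⊕1⊕0⊕0 = 0
s16: b16⊕b17⊕b18⊕b19⊕b20⊕b21⊕b22⊕b23⊕b24⊕b25⊕b26⊕b27⊕b28⊕b29⊕b30⊕b31 = 1⊕0⊕1⊕0⊕0⊕0⊕0⊕0⊕0⊕1⊕0⊕0⊕1⊕1⊕0⊕0 = 1
Syndrome (s16...s1) = 10101 → position 21.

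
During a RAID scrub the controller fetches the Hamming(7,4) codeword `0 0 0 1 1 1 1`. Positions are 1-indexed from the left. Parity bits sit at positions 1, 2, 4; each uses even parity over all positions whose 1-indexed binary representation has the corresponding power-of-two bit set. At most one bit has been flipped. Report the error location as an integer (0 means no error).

s1: b1⊕b3⊕b5⊕b7 = 0⊕0⊕1⊕1 = 0
s2: b2⊕b3⊕b6⊕b7 = 0⊕0⊕1⊕1 = 0
s4: b4⊕b5⊕b6⊕b7 = 1⊕1⊕1⊕1 = 0
Syndrome (s4...s1) = 000 → position 0 (no error).

0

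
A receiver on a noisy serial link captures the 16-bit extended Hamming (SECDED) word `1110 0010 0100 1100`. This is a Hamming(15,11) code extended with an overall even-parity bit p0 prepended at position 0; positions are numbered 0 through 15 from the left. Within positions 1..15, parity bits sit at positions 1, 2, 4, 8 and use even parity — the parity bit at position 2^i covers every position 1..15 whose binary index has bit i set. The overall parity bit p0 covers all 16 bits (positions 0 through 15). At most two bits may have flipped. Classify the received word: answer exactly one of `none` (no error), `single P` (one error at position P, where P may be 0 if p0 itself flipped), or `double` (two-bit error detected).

single 13

s1: b1⊕b3⊕b5⊕b7⊕b9⊕b11⊕b13⊕b15 = 1⊕0⊕0⊕0⊕1⊕0⊕1⊕0 = 1
s2: b2⊕b3⊕b6⊕b7⊕b10⊕b11⊕b14⊕b15 = 1⊕0⊕1⊕0⊕0⊕0⊕0⊕0 = 0
s4: b4⊕b5⊕b6⊕b7⊕b12⊕b13⊕b14⊕b15 = 0⊕0⊕1⊕0⊕1⊕1⊕0⊕0 = 1
s8: b8⊕b9⊕b10⊕b11⊕b12⊕b13⊕b14⊕b15 = 0⊕1⊕0⊕0⊕1⊕1⊕0⊕0 = 1
Syndrome (s8...s1) = 1101 → position 13.
Overall parity (XOR of all 16 bits, including p0): 1⊕1⊕1⊕0⊕0⊕0⊕1⊕0⊕0⊕1⊕0⊕0⊕1⊕1⊕0⊕0 = 1
Overall=1, syndrome position=13 → single-bit error at position 13.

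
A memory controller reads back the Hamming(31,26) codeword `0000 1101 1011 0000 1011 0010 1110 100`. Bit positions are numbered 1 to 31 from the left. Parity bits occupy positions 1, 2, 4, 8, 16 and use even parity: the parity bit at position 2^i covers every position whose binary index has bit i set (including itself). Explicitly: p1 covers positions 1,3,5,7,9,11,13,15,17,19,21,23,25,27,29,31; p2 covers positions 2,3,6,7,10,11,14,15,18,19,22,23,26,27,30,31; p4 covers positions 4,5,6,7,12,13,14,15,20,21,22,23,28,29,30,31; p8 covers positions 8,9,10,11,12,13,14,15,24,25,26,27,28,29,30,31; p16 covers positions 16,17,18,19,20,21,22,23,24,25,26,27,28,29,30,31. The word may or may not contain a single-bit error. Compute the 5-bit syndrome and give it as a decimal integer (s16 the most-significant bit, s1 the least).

1

s1: b1⊕b3⊕b5⊕b7⊕b9⊕b11⊕b13⊕b15⊕b17⊕b19⊕b21⊕b23⊕b25⊕b27⊕b29⊕b31 = 0⊕0⊕1⊕0⊕1⊕1⊕0⊕0⊕1⊕1⊕0⊕1⊕1⊕1⊕1⊕0 = 1
s2: b2⊕b3⊕b6⊕b7⊕b10⊕b11⊕b14⊕b15⊕b18⊕b19⊕b22⊕b23⊕b26⊕b27⊕b30⊕b31 = 0⊕0⊕1⊕0⊕0⊕1⊕0⊕0⊕0⊕1⊕0⊕1⊕1⊕1⊕0⊕0 = 0
s4: b4⊕b5⊕b6⊕b7⊕b12⊕b13⊕b14⊕b15⊕b20⊕b21⊕b22⊕b23⊕b28⊕b29⊕b30⊕b31 = 0⊕1⊕1⊕0⊕1⊕0⊕0⊕0⊕1⊕0⊕0⊕1⊕0⊕1⊕0⊕0 = 0
s8: b8⊕b9⊕b10⊕b11⊕b12⊕b13⊕b14⊕b15⊕b24⊕b25⊕b26⊕b27⊕b28⊕b29⊕b30⊕b31 = 1⊕1⊕0⊕1⊕1⊕0⊕0⊕0⊕0⊕1⊕1⊕1⊕0⊕1⊕0⊕0 = 0
s16: b16⊕b17⊕b18⊕b19⊕b20⊕b21⊕b22⊕b23⊕b24⊕b25⊕b26⊕b27⊕b28⊕b29⊕b30⊕b31 = 0⊕1⊕0⊕1⊕1⊕0⊕0⊕1⊕0⊕1⊕1⊕1⊕0⊕1⊕0⊕0 = 0
Syndrome (s16...s1) = 00001 → position 1.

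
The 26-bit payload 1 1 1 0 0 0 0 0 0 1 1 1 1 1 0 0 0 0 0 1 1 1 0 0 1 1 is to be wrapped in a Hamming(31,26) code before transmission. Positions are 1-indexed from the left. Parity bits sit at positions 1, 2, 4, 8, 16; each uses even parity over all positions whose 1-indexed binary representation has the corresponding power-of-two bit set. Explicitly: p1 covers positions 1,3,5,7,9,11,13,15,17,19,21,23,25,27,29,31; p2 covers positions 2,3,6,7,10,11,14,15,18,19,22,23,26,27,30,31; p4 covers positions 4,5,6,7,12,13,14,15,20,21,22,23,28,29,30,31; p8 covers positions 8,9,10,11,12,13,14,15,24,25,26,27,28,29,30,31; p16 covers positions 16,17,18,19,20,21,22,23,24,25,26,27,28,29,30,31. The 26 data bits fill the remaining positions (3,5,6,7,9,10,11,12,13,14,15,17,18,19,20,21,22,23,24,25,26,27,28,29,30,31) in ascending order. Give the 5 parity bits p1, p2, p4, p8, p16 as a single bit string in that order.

00010

Place data bits at non-power-of-two positions: b3=1, b5=1, b6=1, b7=0, b9=0, b10=0, b11=0, b12=0, b13=0, b14=1, b15=1, b17=1, b18=1, b19=1, b20=0, b21=0, b22=0, b23=0, b24=0, b25=1, b26=1, b27=1, b28=0, b29=0, b30=1, b31=1.
p1 = XOR of data positions {3,5,7,9,11,13,15,17,19,21,23,25,27,29,31} = 1⊕1⊕0⊕0⊕0⊕0⊕1⊕1⊕1⊕0⊕0⊕1⊕1⊕0⊕1 = 0
p2 = XOR of data positions {3,6,7,10,11,14,15,18,19,22,23,26,27,30,31} = 1⊕1⊕0⊕0⊕0⊕1⊕1⊕1⊕1⊕0⊕0⊕1⊕1⊕1⊕1 = 0
p4 = XOR of data positions {5,6,7,12,13,14,15,20,21,22,23,28,29,30,31} = 1⊕1⊕0⊕0⊕0⊕1⊕1⊕0⊕0⊕0⊕0⊕0⊕0⊕1⊕1 = 0
p8 = XOR of data positions {9,10,11,12,13,14,15,24,25,26,27,28,29,30,31} = 0⊕0⊕0⊕0⊕0⊕1⊕1⊕0⊕1⊕1⊕1⊕0⊕0⊕1⊕1 = 1
p16 = XOR of data positions {17,18,19,20,21,22,23,24,25,26,27,28,29,30,31} = 1⊕1⊕1⊕0⊕0⊕0⊕0⊕0⊕1⊕1⊕1⊕0⊕0⊕1⊕1 = 0
Parity bits p1,p2,p4,p8,p16 = 00010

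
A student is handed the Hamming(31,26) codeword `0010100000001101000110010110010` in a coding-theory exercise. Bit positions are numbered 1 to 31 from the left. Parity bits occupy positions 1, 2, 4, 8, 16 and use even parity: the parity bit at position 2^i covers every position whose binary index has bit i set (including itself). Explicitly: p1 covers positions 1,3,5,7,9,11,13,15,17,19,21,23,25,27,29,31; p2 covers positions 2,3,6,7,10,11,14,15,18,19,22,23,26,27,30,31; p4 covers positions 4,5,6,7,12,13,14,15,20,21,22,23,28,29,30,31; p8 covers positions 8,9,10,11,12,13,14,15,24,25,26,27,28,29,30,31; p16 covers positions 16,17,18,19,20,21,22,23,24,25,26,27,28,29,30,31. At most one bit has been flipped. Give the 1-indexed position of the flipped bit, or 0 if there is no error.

s1: b1⊕b3⊕b5⊕b7⊕b9⊕b11⊕b13⊕b15⊕b17⊕b19⊕b21⊕b23⊕b25⊕b27⊕b29⊕b31 = 0⊕1⊕1⊕0⊕0⊕0⊕1⊕0⊕0⊕0⊕1⊕0⊕0⊕1⊕0⊕0 = 1
s2: b2⊕b3⊕b6⊕b7⊕b10⊕b11⊕b14⊕b15⊕b18⊕b19⊕b22⊕b23⊕b26⊕b27⊕b30⊕b31 = 0⊕1⊕0⊕0⊕0⊕0⊕1⊕0⊕0⊕0⊕0⊕0⊕1⊕1⊕1⊕0 = 1
s4: b4⊕b5⊕b6⊕b7⊕b12⊕b13⊕b14⊕b15⊕b20⊕b21⊕b22⊕b23⊕b28⊕b29⊕b30⊕b31 = 0⊕1⊕0⊕0⊕0⊕1⊕1⊕0⊕1⊕1⊕0⊕0⊕0⊕0⊕1⊕0 = 0
s8: b8⊕b9⊕b10⊕b11⊕b12⊕b13⊕b14⊕b15⊕b24⊕b25⊕b26⊕b27⊕b28⊕b29⊕b30⊕b31 = 0⊕0⊕0⊕0⊕0⊕1⊕1⊕0⊕1⊕0⊕1⊕1⊕0⊕0⊕1⊕0 = 0
s16: b16⊕b17⊕b18⊕b19⊕b20⊕b21⊕b22⊕b23⊕b24⊕b25⊕b26⊕b27⊕b28⊕b29⊕b30⊕b31 = 1⊕0⊕0⊕0⊕1⊕1⊕0⊕0⊕1⊕0⊕1⊕1⊕0⊕0⊕1⊕0 = 1
Syndrome (s16...s1) = 10011 → position 19.

19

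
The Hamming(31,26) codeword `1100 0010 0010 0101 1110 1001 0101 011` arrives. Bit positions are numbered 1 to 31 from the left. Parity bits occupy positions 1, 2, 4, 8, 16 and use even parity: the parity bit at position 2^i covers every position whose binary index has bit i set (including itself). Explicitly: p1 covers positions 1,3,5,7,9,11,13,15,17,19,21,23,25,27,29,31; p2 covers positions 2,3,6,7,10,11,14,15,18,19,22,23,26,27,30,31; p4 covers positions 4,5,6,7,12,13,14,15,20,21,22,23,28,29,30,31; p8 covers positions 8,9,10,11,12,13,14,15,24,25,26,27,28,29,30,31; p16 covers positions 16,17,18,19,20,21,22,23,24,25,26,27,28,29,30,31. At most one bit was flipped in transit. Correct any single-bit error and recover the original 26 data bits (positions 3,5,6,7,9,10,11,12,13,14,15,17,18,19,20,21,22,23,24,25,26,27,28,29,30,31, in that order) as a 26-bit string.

s1: b1⊕b3⊕b5⊕b7⊕b9⊕b11⊕b13⊕b15⊕b17⊕b19⊕b21⊕b23⊕b25⊕b27⊕b29⊕b31 = 1⊕0⊕0⊕1⊕0⊕1⊕0⊕0⊕1⊕1⊕1⊕0⊕0⊕0⊕0⊕1 = 1
s2: b2⊕b3⊕b6⊕b7⊕b10⊕b11⊕b14⊕b15⊕b18⊕b19⊕b22⊕b23⊕b26⊕b27⊕b30⊕b31 = 1⊕0⊕0⊕1⊕0⊕1⊕1⊕0⊕1⊕1⊕0⊕0⊕1⊕0⊕1⊕1 = 1
s4: b4⊕b5⊕b6⊕b7⊕b12⊕b13⊕b14⊕b15⊕b20⊕b21⊕b22⊕b23⊕b28⊕b29⊕b30⊕b31 = 0⊕0⊕0⊕1⊕0⊕0⊕1⊕0⊕0⊕1⊕0⊕0⊕1⊕0⊕1⊕1 = 0
s8: b8⊕b9⊕b10⊕b11⊕b12⊕b13⊕b14⊕b15⊕b24⊕b25⊕b26⊕b27⊕b28⊕b29⊕b30⊕b31 = 0⊕0⊕0⊕1⊕0⊕0⊕1⊕0⊕1⊕0⊕1⊕0⊕1⊕0⊕1⊕1 = 1
s16: b16⊕b17⊕b18⊕b19⊕b20⊕b21⊕b22⊕b23⊕b24⊕b25⊕b26⊕b27⊕b28⊕b29⊕b30⊕b31 = 1⊕1⊕1⊕1⊕0⊕1⊕0⊕0⊕1⊕0⊕1⊕0⊕1⊕0⊕1⊕1 = 0
Syndrome (s16...s1) = 01011 → position 11.
Flip bit 11: corrected codeword = 1100001000000101111010010101011
Data bits at positions 3,5,6,7,9,10,11,12,13,14,15,17,18,19,20,21,22,23,24,25,26,27,28,29,30,31: 00010000010111010010101011

00010000010111010010101011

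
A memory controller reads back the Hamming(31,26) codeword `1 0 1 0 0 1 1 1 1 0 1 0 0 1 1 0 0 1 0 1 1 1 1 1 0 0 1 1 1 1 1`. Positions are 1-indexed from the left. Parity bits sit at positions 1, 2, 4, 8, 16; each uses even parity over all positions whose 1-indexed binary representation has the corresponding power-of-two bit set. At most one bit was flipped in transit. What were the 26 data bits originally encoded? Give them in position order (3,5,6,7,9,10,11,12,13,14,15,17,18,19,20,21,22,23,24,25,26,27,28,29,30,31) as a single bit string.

s1: b1⊕b3⊕b5⊕b7⊕b9⊕b11⊕b13⊕b15⊕b17⊕b19⊕b21⊕b23⊕b25⊕b27⊕b29⊕b31 = 1⊕1⊕0⊕1⊕1⊕1⊕0⊕1⊕0⊕0⊕1⊕1⊕0⊕1⊕1⊕1 = 1
s2: b2⊕b3⊕b6⊕b7⊕b10⊕b11⊕b14⊕b15⊕b18⊕b19⊕b22⊕b23⊕b26⊕b27⊕b30⊕b31 = 0⊕1⊕1⊕1⊕0⊕1⊕1⊕1⊕1⊕0⊕1⊕1⊕0⊕1⊕1⊕1 = 0
s4: b4⊕b5⊕b6⊕b7⊕b12⊕b13⊕b14⊕b15⊕b20⊕b21⊕b22⊕b23⊕b28⊕b29⊕b30⊕b31 = 0⊕0⊕1⊕1⊕0⊕0⊕1⊕1⊕1⊕1⊕1⊕1⊕1⊕1⊕1⊕1 = 0
s8: b8⊕b9⊕b10⊕b11⊕b12⊕b13⊕b14⊕b15⊕b24⊕b25⊕b26⊕b27⊕b28⊕b29⊕b30⊕b31 = 1⊕1⊕0⊕1⊕0⊕0⊕1⊕1⊕1⊕0⊕0⊕1⊕1⊕1⊕1⊕1 = 1
s16: b16⊕b17⊕b18⊕b19⊕b20⊕b21⊕b22⊕b23⊕b24⊕b25⊕b26⊕b27⊕b28⊕b29⊕b30⊕b31 = 0⊕0⊕1⊕0⊕1⊕1⊕1⊕1⊕1⊕0⊕0⊕1⊕1⊕1⊕1⊕1 = 1
Syndrome (s16...s1) = 11001 → position 25.
Flip bit 25: corrected codeword = 1010011110100110010111111011111
Data bits at positions 3,5,6,7,9,10,11,12,13,14,15,17,18,19,20,21,22,23,24,25,26,27,28,29,30,31: 10111010011010111111011111

10111010011010111111011111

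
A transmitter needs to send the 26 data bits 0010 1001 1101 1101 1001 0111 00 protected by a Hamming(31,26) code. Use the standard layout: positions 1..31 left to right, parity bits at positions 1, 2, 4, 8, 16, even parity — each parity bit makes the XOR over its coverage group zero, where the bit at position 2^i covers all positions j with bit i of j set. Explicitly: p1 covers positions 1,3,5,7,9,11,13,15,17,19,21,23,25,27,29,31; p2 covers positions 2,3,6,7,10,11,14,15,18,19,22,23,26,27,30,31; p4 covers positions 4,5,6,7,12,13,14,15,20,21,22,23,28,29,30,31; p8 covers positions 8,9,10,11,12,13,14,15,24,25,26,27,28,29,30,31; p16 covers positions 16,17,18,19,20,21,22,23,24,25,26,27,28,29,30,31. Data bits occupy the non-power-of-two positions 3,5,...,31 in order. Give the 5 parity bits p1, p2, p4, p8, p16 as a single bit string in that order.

Place data bits at non-power-of-two positions: b3=0, b5=0, b6=1, b7=0, b9=1, b10=0, b11=0, b12=1, b13=1, b14=1, b15=0, b17=1, b18=1, b19=1, b20=0, b21=1, b22=1, b23=0, b24=0, b25=1, b26=0, b27=1, b28=1, b29=1, b30=0, b31=0.
p1 = XOR of data positions {3,5,7,9,11,13,15,17,19,21,23,25,27,29,31} = 0⊕0⊕0⊕1⊕0⊕1⊕0⊕1⊕1⊕1⊕0⊕1⊕1⊕1⊕0 = 0
p2 = XOR of data positions {3,6,7,10,11,14,15,18,19,22,23,26,27,30,31} = 0⊕1⊕0⊕0⊕0⊕1⊕0⊕1⊕1⊕1⊕0⊕0⊕1⊕0⊕0 = 0
p4 = XOR of data positions {5,6,7,12,13,14,15,20,21,22,23,28,29,30,31} = 0⊕1⊕0⊕1⊕1⊕1⊕0⊕0⊕1⊕1⊕0⊕1⊕1⊕0⊕0 = 0
p8 = XOR of data positions {9,10,11,12,13,14,15,24,25,26,27,28,29,30,31} = 1⊕0⊕0⊕1⊕1⊕1⊕0⊕0⊕1⊕0⊕1⊕1⊕1⊕0⊕0 = 0
p16 = XOR of data positions {17,18,19,20,21,22,23,24,25,26,27,28,29,30,31} = 1⊕1⊕1⊕0⊕1⊕1⊕0⊕0⊕1⊕0⊕1⊕1⊕1⊕0⊕0 = 1
Parity bits p1,p2,p4,p8,p16 = 00001

00001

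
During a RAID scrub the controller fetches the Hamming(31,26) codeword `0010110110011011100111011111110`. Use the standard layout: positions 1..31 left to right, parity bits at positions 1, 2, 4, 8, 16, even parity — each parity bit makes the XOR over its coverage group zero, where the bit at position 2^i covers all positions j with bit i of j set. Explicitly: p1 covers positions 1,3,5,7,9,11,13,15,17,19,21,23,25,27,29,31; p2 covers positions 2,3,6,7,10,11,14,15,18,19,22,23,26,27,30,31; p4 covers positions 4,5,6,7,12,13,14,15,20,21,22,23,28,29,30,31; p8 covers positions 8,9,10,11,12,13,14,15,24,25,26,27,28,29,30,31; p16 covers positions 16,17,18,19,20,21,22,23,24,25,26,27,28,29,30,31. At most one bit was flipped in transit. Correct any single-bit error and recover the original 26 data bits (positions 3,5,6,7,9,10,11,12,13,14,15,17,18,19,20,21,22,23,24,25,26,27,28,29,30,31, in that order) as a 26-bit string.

s1: b1⊕b3⊕b5⊕b7⊕b9⊕b11⊕b13⊕b15⊕b17⊕b19⊕b21⊕b23⊕b25⊕b27⊕b29⊕b31 = 0⊕1⊕1⊕0⊕1⊕0⊕1⊕1⊕1⊕0⊕1⊕0⊕1⊕1⊕1⊕0 = 0
s2: b2⊕b3⊕b6⊕b7⊕b10⊕b11⊕b14⊕b15⊕b18⊕b19⊕b22⊕b23⊕b26⊕b27⊕b30⊕b31 = 0⊕1⊕1⊕0⊕0⊕0⊕0⊕1⊕0⊕0⊕1⊕0⊕1⊕1⊕1⊕0 = 1
s4: b4⊕b5⊕b6⊕b7⊕b12⊕b13⊕b14⊕b15⊕b20⊕b21⊕b22⊕b23⊕b28⊕b29⊕b30⊕b31 = 0⊕1⊕1⊕0⊕1⊕1⊕0⊕1⊕1⊕1⊕1⊕0⊕1⊕1⊕1⊕0 = 1
s8: b8⊕b9⊕b10⊕b11⊕b12⊕b13⊕b14⊕b15⊕b24⊕b25⊕b26⊕b27⊕b28⊕b29⊕b30⊕b31 = 1⊕1⊕0⊕0⊕1⊕1⊕0⊕1⊕1⊕1⊕1⊕1⊕1⊕1⊕1⊕0 = 0
s16: b16⊕b17⊕b18⊕b19⊕b20⊕b21⊕b22⊕b23⊕b24⊕b25⊕b26⊕b27⊕b28⊕b29⊕b30⊕b31 = 1⊕1⊕0⊕0⊕1⊕1⊕1⊕0⊕1⊕1⊕1⊕1⊕1⊕1⊕1⊕0 = 0
Syndrome (s16...s1) = 00110 → position 6.
Flip bit 6: corrected codeword = 0010100110011011100111011111110
Data bits at positions 3,5,6,7,9,10,11,12,13,14,15,17,18,19,20,21,22,23,24,25,26,27,28,29,30,31: 11001001101100111011111110

11001001101100111011111110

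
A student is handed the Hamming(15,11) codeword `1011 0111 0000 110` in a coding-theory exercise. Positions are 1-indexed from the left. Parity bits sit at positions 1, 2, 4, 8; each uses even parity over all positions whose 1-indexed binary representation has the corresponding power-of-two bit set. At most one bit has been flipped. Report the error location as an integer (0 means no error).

12

s1: b1⊕b3⊕b5⊕b7⊕b9⊕b11⊕b13⊕b15 = 1⊕1⊕0⊕1⊕0⊕0⊕1⊕0 = 0
s2: b2⊕b3⊕b6⊕b7⊕b10⊕b11⊕b14⊕b15 = 0⊕1⊕1⊕1⊕0⊕0⊕1⊕0 = 0
s4: b4⊕b5⊕b6⊕b7⊕b12⊕b13⊕b14⊕b15 = 1⊕0⊕1⊕1⊕0⊕1⊕1⊕0 = 1
s8: b8⊕b9⊕b10⊕b11⊕b12⊕b13⊕b14⊕b15 = 1⊕0⊕0⊕0⊕0⊕1⊕1⊕0 = 1
Syndrome (s8...s1) = 1100 → position 12.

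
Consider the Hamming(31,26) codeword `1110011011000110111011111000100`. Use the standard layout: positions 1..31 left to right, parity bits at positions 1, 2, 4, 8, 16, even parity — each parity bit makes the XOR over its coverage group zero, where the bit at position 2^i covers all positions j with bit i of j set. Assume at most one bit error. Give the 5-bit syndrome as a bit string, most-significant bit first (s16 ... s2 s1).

s1: b1⊕b3⊕b5⊕b7⊕b9⊕b11⊕b13⊕b15⊕b17⊕b19⊕b21⊕b23⊕b25⊕b27⊕b29⊕b31 = 1⊕1⊕0⊕1⊕1⊕0⊕0⊕1⊕1⊕1⊕1⊕1⊕1⊕0⊕1⊕0 = 1
s2: b2⊕b3⊕b6⊕b7⊕b10⊕b11⊕b14⊕b15⊕b18⊕b19⊕b22⊕b23⊕b26⊕b27⊕b30⊕b31 = 1⊕1⊕1⊕1⊕1⊕0⊕1⊕1⊕1⊕1⊕1⊕1⊕0⊕0⊕0⊕0 = 1
s4: b4⊕b5⊕b6⊕b7⊕b12⊕b13⊕b14⊕b15⊕b20⊕b21⊕b22⊕b23⊕b28⊕b29⊕b30⊕b31 = 0⊕0⊕1⊕1⊕0⊕0⊕1⊕1⊕0⊕1⊕1⊕1⊕0⊕1⊕0⊕0 = 0
s8: b8⊕b9⊕b10⊕b11⊕b12⊕b13⊕b14⊕b15⊕b24⊕b25⊕b26⊕b27⊕b28⊕b29⊕b30⊕b31 = 0⊕1⊕1⊕0⊕0⊕0⊕1⊕1⊕1⊕1⊕0⊕0⊕0⊕1⊕0⊕0 = 1
s16: b16⊕b17⊕b18⊕b19⊕b20⊕b21⊕b22⊕b23⊕b24⊕b25⊕b26⊕b27⊕b28⊕b29⊕b30⊕b31 = 0⊕1⊕1⊕1⊕0⊕1⊕1⊕1⊕1⊕1⊕0⊕0⊕0⊕1⊕0⊕0 = 1
Syndrome (s16...s1) = 11011 → position 27.

11011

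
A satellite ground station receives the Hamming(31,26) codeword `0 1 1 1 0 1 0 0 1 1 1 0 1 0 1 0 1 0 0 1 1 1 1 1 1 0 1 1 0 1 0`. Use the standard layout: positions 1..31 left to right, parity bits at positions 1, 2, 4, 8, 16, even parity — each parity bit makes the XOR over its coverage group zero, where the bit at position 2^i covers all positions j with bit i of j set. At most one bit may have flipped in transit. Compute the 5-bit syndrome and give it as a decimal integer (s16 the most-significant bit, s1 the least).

s1: b1⊕b3⊕b5⊕b7⊕b9⊕b11⊕b13⊕b15⊕b17⊕b19⊕b21⊕b23⊕b25⊕b27⊕b29⊕b31 = 0⊕1⊕0⊕0⊕1⊕1⊕1⊕1⊕1⊕0⊕1⊕1⊕1⊕1⊕0⊕0 = 0
s2: b2⊕b3⊕b6⊕b7⊕b10⊕b11⊕b14⊕b15⊕b18⊕b19⊕b22⊕b23⊕b26⊕b27⊕b30⊕b31 = 1⊕1⊕1⊕0⊕1⊕1⊕0⊕1⊕0⊕0⊕1⊕1⊕0⊕1⊕1⊕0 = 0
s4: b4⊕b5⊕b6⊕b7⊕b12⊕b13⊕b14⊕b15⊕b20⊕b21⊕b22⊕b23⊕b28⊕b29⊕b30⊕b31 = 1⊕0⊕1⊕0⊕0⊕1⊕0⊕1⊕1⊕1⊕1⊕1⊕1⊕0⊕1⊕0 = 0
s8: b8⊕b9⊕b10⊕b11⊕b12⊕b13⊕b14⊕b15⊕b24⊕b25⊕b26⊕b27⊕b28⊕b29⊕b30⊕b31 = 0⊕1⊕1⊕1⊕0⊕1⊕0⊕1⊕1⊕1⊕0⊕1⊕1⊕0⊕1⊕0 = 0
s16: b16⊕b17⊕b18⊕b19⊕b20⊕b21⊕b22⊕b23⊕b24⊕b25⊕b26⊕b27⊕b28⊕b29⊕b30⊕b31 = 0⊕1⊕0⊕0⊕1⊕1⊕1⊕1⊕1⊕1⊕0⊕1⊕1⊕0⊕1⊕0 = 0
Syndrome (s16...s1) = 00000 → position 0 (no error).

0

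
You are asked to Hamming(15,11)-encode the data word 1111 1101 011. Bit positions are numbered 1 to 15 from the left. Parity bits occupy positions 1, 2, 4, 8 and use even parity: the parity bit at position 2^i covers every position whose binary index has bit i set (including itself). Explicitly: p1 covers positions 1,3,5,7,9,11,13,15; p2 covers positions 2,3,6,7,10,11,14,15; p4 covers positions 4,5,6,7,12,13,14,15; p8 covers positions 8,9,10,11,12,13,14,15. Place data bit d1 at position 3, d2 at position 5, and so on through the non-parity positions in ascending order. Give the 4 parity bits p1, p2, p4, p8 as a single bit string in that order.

Place data bits at non-power-of-two positions: b3=1, b5=1, b6=1, b7=1, b9=1, b10=1, b11=0, b12=1, b13=0, b14=1, b15=1.
p1 = XOR of data positions {3,5,7,9,11,13,15} = 1⊕1⊕1⊕1⊕0⊕0⊕1 = 1
p2 = XOR of data positions {3,6,7,10,11,14,15} = 1⊕1⊕1⊕1⊕0⊕1⊕1 = 0
p4 = XOR of data positions {5,6,7,12,13,14,15} = 1⊕1⊕1⊕1⊕0⊕1⊕1 = 0
p8 = XOR of data positions {9,10,11,12,13,14,15} = 1⊕1⊕0⊕1⊕0⊕1⊕1 = 1
Parity bits p1,p2,p4,p8 = 1001

1001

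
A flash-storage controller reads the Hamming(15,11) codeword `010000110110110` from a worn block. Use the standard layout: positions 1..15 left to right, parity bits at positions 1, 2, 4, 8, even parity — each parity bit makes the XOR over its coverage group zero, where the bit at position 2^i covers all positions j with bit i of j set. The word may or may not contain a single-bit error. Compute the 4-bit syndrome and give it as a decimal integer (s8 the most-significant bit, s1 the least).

s1: b1⊕b3⊕b5⊕b7⊕b9⊕b11⊕b13⊕b15 = 0⊕0⊕0⊕1⊕0⊕1⊕1⊕0 = 1
s2: b2⊕b3⊕b6⊕b7⊕b10⊕b11⊕b14⊕b15 = 1⊕0⊕0⊕1⊕1⊕1⊕1⊕0 = 1
s4: b4⊕b5⊕b6⊕b7⊕b12⊕b13⊕b14⊕b15 = 0⊕0⊕0⊕1⊕0⊕1⊕1⊕0 = 1
s8: b8⊕b9⊕b10⊕b11⊕b12⊕b13⊕b14⊕b15 = 1⊕0⊕1⊕1⊕0⊕1⊕1⊕0 = 1
Syndrome (s8...s1) = 1111 → position 15.

15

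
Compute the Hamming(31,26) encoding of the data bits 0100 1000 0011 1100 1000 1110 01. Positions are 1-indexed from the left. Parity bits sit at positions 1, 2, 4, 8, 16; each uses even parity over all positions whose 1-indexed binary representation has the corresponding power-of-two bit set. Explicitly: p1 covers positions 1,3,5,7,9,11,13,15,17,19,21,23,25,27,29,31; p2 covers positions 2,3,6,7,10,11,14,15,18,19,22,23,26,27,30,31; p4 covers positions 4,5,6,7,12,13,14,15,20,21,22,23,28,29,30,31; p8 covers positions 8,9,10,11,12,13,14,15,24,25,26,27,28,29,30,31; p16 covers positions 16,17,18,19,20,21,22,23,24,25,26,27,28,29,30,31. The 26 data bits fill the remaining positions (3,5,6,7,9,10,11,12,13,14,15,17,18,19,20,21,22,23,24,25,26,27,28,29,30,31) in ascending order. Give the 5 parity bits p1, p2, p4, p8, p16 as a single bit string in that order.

Place data bits at non-power-of-two positions: b3=0, b5=1, b6=0, b7=0, b9=1, b10=0, b11=0, b12=0, b13=0, b14=0, b15=1, b17=1, b18=1, b19=1, b20=0, b21=0, b22=1, b23=0, b24=0, b25=0, b26=1, b27=1, b28=1, b29=0, b30=0, b31=1.
p1 = XOR of data positions {3,5,7,9,11,13,15,17,19,21,23,25,27,29,31} = 0⊕1⊕0⊕1⊕0⊕0⊕1⊕1⊕1⊕0⊕0⊕0⊕1⊕0⊕1 = 1
p2 = XOR of data positions {3,6,7,10,11,14,15,18,19,22,23,26,27,30,31} = 0⊕0⊕0⊕0⊕0⊕0⊕1⊕1⊕1⊕1⊕0⊕1⊕1⊕0⊕1 = 1
p4 = XOR of data positions {5,6,7,12,13,14,15,20,21,22,23,28,29,30,31} = 1⊕0⊕0⊕0⊕0⊕0⊕1⊕0⊕0⊕1⊕0⊕1⊕0⊕0⊕1 = 1
p8 = XOR of data positions {9,10,11,12,13,14,15,24,25,26,27,28,29,30,31} = 1⊕0⊕0⊕0⊕0⊕0⊕1⊕0⊕0⊕1⊕1⊕1⊕0⊕0⊕1 = 0
p16 = XOR of data positions {17,18,19,20,21,22,23,24,25,26,27,28,29,30,31} = 1⊕1⊕1⊕0⊕0⊕1⊕0⊕0⊕0⊕1⊕1⊕1⊕0⊕0⊕1 = 0
Parity bits p1,p2,p4,p8,p16 = 11100

11100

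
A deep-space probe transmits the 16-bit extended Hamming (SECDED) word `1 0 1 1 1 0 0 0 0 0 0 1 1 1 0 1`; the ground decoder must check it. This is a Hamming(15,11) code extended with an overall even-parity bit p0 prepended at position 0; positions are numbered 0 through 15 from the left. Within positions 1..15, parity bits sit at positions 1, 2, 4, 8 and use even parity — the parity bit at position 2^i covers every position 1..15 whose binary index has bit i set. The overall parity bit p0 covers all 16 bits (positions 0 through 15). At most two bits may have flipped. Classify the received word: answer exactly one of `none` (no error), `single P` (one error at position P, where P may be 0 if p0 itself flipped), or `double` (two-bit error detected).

s1: b1⊕b3⊕b5⊕b7⊕b9⊕b11⊕b13⊕b15 = 0⊕1⊕0⊕0⊕0⊕1⊕1⊕1 = 0
s2: b2⊕b3⊕b6⊕b7⊕b10⊕b11⊕b14⊕b15 = 1⊕1⊕0⊕0⊕0⊕1⊕0⊕1 = 0
s4: b4⊕b5⊕b6⊕b7⊕b12⊕b13⊕b14⊕b15 = 1⊕0⊕0⊕0⊕1⊕1⊕0⊕1 = 0
s8: b8⊕b9⊕b10⊕b11⊕b12⊕b13⊕b14⊕b15 = 0⊕0⊕0⊕1⊕1⊕1⊕0⊕1 = 0
Syndrome (s8...s1) = 0000 → position 0 (no error).
Overall parity (XOR of all 16 bits, including p0): 1⊕0⊕1⊕1⊕1⊕0⊕0⊕0⊕0⊕0⊕0⊕1⊕1⊕1⊕0⊕1 = 0
Overall=0, syndrome position=0 → no error.

none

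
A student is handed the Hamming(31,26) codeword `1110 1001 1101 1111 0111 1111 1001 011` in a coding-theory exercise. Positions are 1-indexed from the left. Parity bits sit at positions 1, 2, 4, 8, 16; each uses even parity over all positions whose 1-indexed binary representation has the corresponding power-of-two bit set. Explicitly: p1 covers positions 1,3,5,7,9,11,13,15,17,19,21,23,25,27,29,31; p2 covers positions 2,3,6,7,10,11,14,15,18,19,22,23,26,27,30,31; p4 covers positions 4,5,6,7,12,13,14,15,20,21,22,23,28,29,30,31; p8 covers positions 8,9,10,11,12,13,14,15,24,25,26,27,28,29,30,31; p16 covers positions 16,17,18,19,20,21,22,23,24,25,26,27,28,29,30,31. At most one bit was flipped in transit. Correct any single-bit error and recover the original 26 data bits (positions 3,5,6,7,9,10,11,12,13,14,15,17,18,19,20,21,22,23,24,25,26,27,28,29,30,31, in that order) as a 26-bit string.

s1: b1⊕b3⊕b5⊕b7⊕b9⊕b11⊕b13⊕b15⊕b17⊕b19⊕b21⊕b23⊕b25⊕b27⊕b29⊕b31 = 1⊕1⊕1⊕0⊕1⊕0⊕1⊕1⊕0⊕1⊕1⊕1⊕1⊕0⊕0⊕1 = 1
s2: b2⊕b3⊕b6⊕b7⊕b10⊕b11⊕b14⊕b15⊕b18⊕b19⊕b22⊕b23⊕b26⊕b27⊕b30⊕b31 = 1⊕1⊕0⊕0⊕1⊕0⊕1⊕1⊕1⊕1⊕1⊕1⊕0⊕0⊕1⊕1 = 1
s4: b4⊕b5⊕b6⊕b7⊕b12⊕b13⊕b14⊕b15⊕b20⊕b21⊕b22⊕b23⊕b28⊕b29⊕b30⊕b31 = 0⊕1⊕0⊕0⊕1⊕1⊕1⊕1⊕1⊕1⊕1⊕1⊕1⊕0⊕1⊕1 = 0
s8: b8⊕b9⊕b10⊕b11⊕b12⊕b13⊕b14⊕b15⊕b24⊕b25⊕b26⊕b27⊕b28⊕b29⊕b30⊕b31 = 1⊕1⊕1⊕0⊕1⊕1⊕1⊕1⊕1⊕1⊕0⊕0⊕1⊕0⊕1⊕1 = 0
s16: b16⊕b17⊕b18⊕b19⊕b20⊕b21⊕b22⊕b23⊕b24⊕b25⊕b26⊕b27⊕b28⊕b29⊕b30⊕b31 = 1⊕0⊕1⊕1⊕1⊕1⊕1⊕1⊕1⊕1⊕0⊕0⊕1⊕0⊕1⊕1 = 0
Syndrome (s16...s1) = 00011 → position 3.
Flip bit 3: corrected codeword = 1100100111011111011111111001011
Data bits at positions 3,5,6,7,9,10,11,12,13,14,15,17,18,19,20,21,22,23,24,25,26,27,28,29,30,31: 01001101111011111111001011

01001101111011111111001011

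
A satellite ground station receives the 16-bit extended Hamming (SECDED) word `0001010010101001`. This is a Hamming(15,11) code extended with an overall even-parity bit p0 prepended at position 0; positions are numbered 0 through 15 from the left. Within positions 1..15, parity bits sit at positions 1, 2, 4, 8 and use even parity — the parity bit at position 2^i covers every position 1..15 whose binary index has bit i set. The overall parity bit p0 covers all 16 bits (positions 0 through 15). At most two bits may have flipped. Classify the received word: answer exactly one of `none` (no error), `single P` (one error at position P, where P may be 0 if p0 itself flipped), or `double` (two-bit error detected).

s1: b1⊕b3⊕b5⊕b7⊕b9⊕b11⊕b13⊕b15 = 0⊕1⊕1⊕0⊕0⊕0⊕0⊕1 = 1
s2: b2⊕b3⊕b6⊕b7⊕b10⊕b11⊕b14⊕b15 = 0⊕1⊕0⊕0⊕1⊕0⊕0⊕1 = 1
s4: b4⊕b5⊕b6⊕b7⊕b12⊕b13⊕b14⊕b15 = 0⊕1⊕0⊕0⊕1⊕0⊕0⊕1 = 1
s8: b8⊕b9⊕b10⊕b11⊕b12⊕b13⊕b14⊕b15 = 1⊕0⊕1⊕0⊕1⊕0⊕0⊕1 = 0
Syndrome (s8...s1) = 0111 → position 7.
Overall parity (XOR of all 16 bits, including p0): 0⊕0⊕0⊕1⊕0⊕1⊕0⊕0⊕1⊕0⊕1⊕0⊕1⊕0⊕0⊕1 = 0
Overall=0, syndrome position=7 → double-bit error detected (uncorrectable).

double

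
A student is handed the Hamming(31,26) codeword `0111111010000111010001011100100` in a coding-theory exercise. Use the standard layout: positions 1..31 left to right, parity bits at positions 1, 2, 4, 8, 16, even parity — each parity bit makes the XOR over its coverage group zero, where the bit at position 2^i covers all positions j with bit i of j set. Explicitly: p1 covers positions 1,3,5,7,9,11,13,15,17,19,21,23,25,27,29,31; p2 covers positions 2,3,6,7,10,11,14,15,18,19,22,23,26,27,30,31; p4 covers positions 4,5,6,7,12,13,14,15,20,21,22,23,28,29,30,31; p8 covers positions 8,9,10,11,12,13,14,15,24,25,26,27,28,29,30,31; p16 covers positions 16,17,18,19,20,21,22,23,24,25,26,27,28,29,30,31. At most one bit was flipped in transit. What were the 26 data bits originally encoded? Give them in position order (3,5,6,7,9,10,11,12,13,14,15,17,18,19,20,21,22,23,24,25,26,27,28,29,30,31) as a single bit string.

s1: b1⊕b3⊕b5⊕b7⊕b9⊕b11⊕b13⊕b15⊕b17⊕b19⊕b21⊕b23⊕b25⊕b27⊕b29⊕b31 = 0⊕1⊕1⊕1⊕1⊕0⊕0⊕1⊕0⊕0⊕0⊕0⊕1⊕0⊕1⊕0 = 1
s2: b2⊕b3⊕b6⊕b7⊕b10⊕b11⊕b14⊕b15⊕b18⊕b19⊕b22⊕b23⊕b26⊕b27⊕b30⊕b31 = 1⊕1⊕1⊕1⊕0⊕0⊕1⊕1⊕1⊕0⊕1⊕0⊕1⊕0⊕0⊕0 = 1
s4: b4⊕b5⊕b6⊕b7⊕b12⊕b13⊕b14⊕b15⊕b20⊕b21⊕b22⊕b23⊕b28⊕b29⊕b30⊕b31 = 1⊕1⊕1⊕1⊕0⊕0⊕1⊕1⊕0⊕0⊕1⊕0⊕0⊕1⊕0⊕0 = 0
s8: b8⊕b9⊕b10⊕b11⊕b12⊕b13⊕b14⊕b15⊕b24⊕b25⊕b26⊕b27⊕b28⊕b29⊕b30⊕b31 = 0⊕1⊕0⊕0⊕0⊕0⊕1⊕1⊕1⊕1⊕1⊕0⊕0⊕1⊕0⊕0 = 1
s16: b16⊕b17⊕b18⊕b19⊕b20⊕b21⊕b22⊕b23⊕b24⊕b25⊕b26⊕b27⊕b28⊕b29⊕b30⊕b31 = 1⊕0⊕1⊕0⊕0⊕0⊕1⊕0⊕1⊕1⊕1⊕0⊕0⊕1⊕0⊕0 = 1
Syndrome (s16...s1) = 11011 → position 27.
Flip bit 27: corrected codeword = 0111111010000111010001011110100
Data bits at positions 3,5,6,7,9,10,11,12,13,14,15,17,18,19,20,21,22,23,24,25,26,27,28,29,30,31: 11111000011010001011110100

11111000011010001011110100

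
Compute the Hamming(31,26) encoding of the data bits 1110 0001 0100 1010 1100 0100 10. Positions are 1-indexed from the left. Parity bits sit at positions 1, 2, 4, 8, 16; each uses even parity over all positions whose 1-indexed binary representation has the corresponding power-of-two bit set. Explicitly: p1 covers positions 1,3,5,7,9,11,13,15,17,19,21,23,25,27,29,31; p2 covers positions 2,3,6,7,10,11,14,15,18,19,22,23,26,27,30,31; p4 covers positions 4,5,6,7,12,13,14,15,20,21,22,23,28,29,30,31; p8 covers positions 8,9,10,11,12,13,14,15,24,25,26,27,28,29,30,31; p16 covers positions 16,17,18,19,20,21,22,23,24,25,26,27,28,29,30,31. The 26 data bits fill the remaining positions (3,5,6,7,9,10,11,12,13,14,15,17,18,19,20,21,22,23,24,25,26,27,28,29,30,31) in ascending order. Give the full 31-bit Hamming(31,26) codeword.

Place data bits at non-power-of-two positions: b3=1, b5=1, b6=1, b7=0, b9=0, b10=0, b11=0, b12=1, b13=0, b14=1, b15=0, b17=0, b18=1, b19=0, b20=1, b21=0, b22=1, b23=1, b24=0, b25=0, b26=0, b27=1, b28=0, b29=0, b30=1, b31=0.
p1 = XOR of data positions {3,5,7,9,11,13,15,17,19,21,23,25,27,29,31} = 1⊕1⊕0⊕0⊕0⊕0⊕0⊕0⊕0⊕0⊕1⊕0⊕1⊕0⊕0 = 0
p2 = XOR of data positions {3,6,7,10,11,14,15,18,19,22,23,26,27,30,31} = 1⊕1⊕0⊕0⊕0⊕1⊕0⊕1⊕0⊕1⊕1⊕0⊕1⊕1⊕0 = 0
p4 = XOR of data positions {5,6,7,12,13,14,15,20,21,22,23,28,29,30,31} = 1⊕1⊕0⊕1⊕0⊕1⊕0⊕1⊕0⊕1⊕1⊕0⊕0⊕1⊕0 = 0
p8 = XOR of data positions {9,10,11,12,13,14,15,24,25,26,27,28,29,30,31} = 0⊕0⊕0⊕1⊕0⊕1⊕0⊕0⊕0⊕0⊕1⊕0⊕0⊕1⊕0 = 0
p16 = XOR of data positions {17,18,19,20,21,22,23,24,25,26,27,28,29,30,31} = 0⊕1⊕0⊕1⊕0⊕1⊕1⊕0⊕0⊕0⊕1⊕0⊕0⊕1⊕0 = 0
Codeword b1..b31 = 0010110000010100010101100010010

0010110000010100010101100010010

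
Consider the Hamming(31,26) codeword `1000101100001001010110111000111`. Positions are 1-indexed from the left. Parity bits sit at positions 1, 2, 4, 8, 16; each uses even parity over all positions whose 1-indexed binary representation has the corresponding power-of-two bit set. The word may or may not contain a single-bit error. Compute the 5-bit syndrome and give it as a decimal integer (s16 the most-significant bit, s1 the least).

15

s1: b1⊕b3⊕b5⊕b7⊕b9⊕b11⊕b13⊕b15⊕b17⊕b19⊕b21⊕b23⊕b25⊕b27⊕b29⊕b31 = 1⊕0⊕1⊕1⊕0⊕0⊕1⊕0⊕0⊕0⊕1⊕1⊕1⊕0⊕1⊕1 = 1
s2: b2⊕b3⊕b6⊕b7⊕b10⊕b11⊕b14⊕b15⊕b18⊕b19⊕b22⊕b23⊕b26⊕b27⊕b30⊕b31 = 0⊕0⊕0⊕1⊕0⊕0⊕0⊕0⊕1⊕0⊕0⊕1⊕0⊕0⊕1⊕1 = 1
s4: b4⊕b5⊕b6⊕b7⊕b12⊕b13⊕b14⊕b15⊕b20⊕b21⊕b22⊕b23⊕b28⊕b29⊕b30⊕b31 = 0⊕1⊕0⊕1⊕0⊕1⊕0⊕0⊕1⊕1⊕0⊕1⊕0⊕1⊕1⊕1 = 1
s8: b8⊕b9⊕b10⊕b11⊕b12⊕b13⊕b14⊕b15⊕b24⊕b25⊕b26⊕b27⊕b28⊕b29⊕b30⊕b31 = 1⊕0⊕0⊕0⊕0⊕1⊕0⊕0⊕1⊕1⊕0⊕0⊕0⊕1⊕1⊕1 = 1
s16: b16⊕b17⊕b18⊕b19⊕b20⊕b21⊕b22⊕b23⊕b24⊕b25⊕b26⊕b27⊕b28⊕b29⊕b30⊕b31 = 1⊕0⊕1⊕0⊕1⊕1⊕0⊕1⊕1⊕1⊕0⊕0⊕0⊕1⊕1⊕1 = 0
Syndrome (s16...s1) = 01111 → position 15.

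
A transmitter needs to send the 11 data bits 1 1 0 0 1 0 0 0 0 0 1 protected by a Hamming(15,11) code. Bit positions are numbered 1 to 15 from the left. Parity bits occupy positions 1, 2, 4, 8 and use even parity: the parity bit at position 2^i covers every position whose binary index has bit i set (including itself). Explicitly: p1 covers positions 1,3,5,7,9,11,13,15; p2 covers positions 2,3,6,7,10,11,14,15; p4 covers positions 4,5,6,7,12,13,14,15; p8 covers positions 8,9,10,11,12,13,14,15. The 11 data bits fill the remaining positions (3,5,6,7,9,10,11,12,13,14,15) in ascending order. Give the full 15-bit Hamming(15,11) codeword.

Place data bits at non-power-of-two positions: b3=1, b5=1, b6=0, b7=0, b9=1, b10=0, b11=0, b12=0, b13=0, b14=0, b15=1.
p1 = XOR of data positions {3,5,7,9,11,13,15} = 1⊕1⊕0⊕1⊕0⊕0⊕1 = 0
p2 = XOR of data positions {3,6,7,10,11,14,15} = 1⊕0⊕0⊕0⊕0⊕0⊕1 = 0
p4 = XOR of data positions {5,6,7,12,13,14,15} = 1⊕0⊕0⊕0⊕0⊕0⊕1 = 0
p8 = XOR of data positions {9,10,11,12,13,14,15} = 1⊕0⊕0⊕0⊕0⊕0⊕1 = 0
Codeword b1..b15 = 001010001000001

001010001000001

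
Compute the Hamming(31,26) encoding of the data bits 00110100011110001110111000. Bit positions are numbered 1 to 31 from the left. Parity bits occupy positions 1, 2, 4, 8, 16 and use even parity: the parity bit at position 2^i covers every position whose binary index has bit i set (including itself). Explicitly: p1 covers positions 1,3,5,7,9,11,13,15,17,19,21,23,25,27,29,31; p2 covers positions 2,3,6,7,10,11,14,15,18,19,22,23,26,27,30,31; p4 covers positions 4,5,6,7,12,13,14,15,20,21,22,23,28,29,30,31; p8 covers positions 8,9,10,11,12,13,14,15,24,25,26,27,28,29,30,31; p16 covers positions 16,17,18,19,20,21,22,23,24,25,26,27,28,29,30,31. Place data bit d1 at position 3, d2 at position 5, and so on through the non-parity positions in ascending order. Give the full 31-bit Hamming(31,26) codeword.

1001011101000110110001110111000

Place data bits at non-power-of-two positions: b3=0, b5=0, b6=1, b7=1, b9=0, b10=1, b11=0, b12=0, b13=0, b14=1, b15=1, b17=1, b18=1, b19=0, b20=0, b21=0, b22=1, b23=1, b24=1, b25=0, b26=1, b27=1, b28=1, b29=0, b30=0, b31=0.
p1 = XOR of data positions {3,5,7,9,11,13,15,17,19,21,23,25,27,29,31} = 0⊕0⊕1⊕0⊕0⊕0⊕1⊕1⊕0⊕0⊕1⊕0⊕1⊕0⊕0 = 1
p2 = XOR of data positions {3,6,7,10,11,14,15,18,19,22,23,26,27,30,31} = 0⊕1⊕1⊕1⊕0⊕1⊕1⊕1⊕0⊕1⊕1⊕1⊕1⊕0⊕0 = 0
p4 = XOR of data positions {5,6,7,12,13,14,15,20,21,22,23,28,29,30,31} = 0⊕1⊕1⊕0⊕0⊕1⊕1⊕0⊕0⊕1⊕1⊕1⊕0⊕0⊕0 = 1
p8 = XOR of data positions {9,10,11,12,13,14,15,24,25,26,27,28,29,30,31} = 0⊕1⊕0⊕0⊕0⊕1⊕1⊕1⊕0⊕1⊕1⊕1⊕0⊕0⊕0 = 1
p16 = XOR of data positions {17,18,19,20,21,22,23,24,25,26,27,28,29,30,31} = 1⊕1⊕0⊕0⊕0⊕1⊕1⊕1⊕0⊕1⊕1⊕1⊕0⊕0⊕0 = 0
Codeword b1..b31 = 1001011101000110110001110111000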